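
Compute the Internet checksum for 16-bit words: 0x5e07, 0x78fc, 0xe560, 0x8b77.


Sum all words (with carry folding):
+ 0x5e07 = 0x5e07
+ 0x78fc = 0xd703
+ 0xe560 = 0xbc64
+ 0x8b77 = 0x47dc
One's complement: ~0x47dc
Checksum = 0xb823


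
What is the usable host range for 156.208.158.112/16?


Network: 156.208.0.0
Broadcast: 156.208.255.255
First usable = network + 1
Last usable = broadcast - 1
Range: 156.208.0.1 to 156.208.255.254


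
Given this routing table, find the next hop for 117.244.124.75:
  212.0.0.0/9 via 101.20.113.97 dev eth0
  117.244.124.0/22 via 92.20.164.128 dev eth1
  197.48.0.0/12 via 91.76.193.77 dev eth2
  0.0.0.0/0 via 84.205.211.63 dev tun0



Longest prefix match for 117.244.124.75:
  /9 212.0.0.0: no
  /22 117.244.124.0: MATCH
  /12 197.48.0.0: no
  /0 0.0.0.0: MATCH
Selected: next-hop 92.20.164.128 via eth1 (matched /22)


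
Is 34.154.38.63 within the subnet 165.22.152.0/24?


Subnet network: 165.22.152.0
Test IP AND mask: 34.154.38.0
No, 34.154.38.63 is not in 165.22.152.0/24


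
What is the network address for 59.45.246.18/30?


IP:   00111011.00101101.11110110.00010010
Mask: 11111111.11111111.11111111.11111100
AND operation:
Net:  00111011.00101101.11110110.00010000
Network: 59.45.246.16/30


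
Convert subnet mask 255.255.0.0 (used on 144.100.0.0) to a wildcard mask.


Subnet mask: 255.255.0.0
Wildcard = 255.255.255.255 - subnet mask
255 - 255 = 0
255 - 255 = 0
255 - 0 = 255
255 - 0 = 255
Wildcard: 0.0.255.255


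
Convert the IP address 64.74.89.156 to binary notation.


64 = 01000000
74 = 01001010
89 = 01011001
156 = 10011100
Binary: 01000000.01001010.01011001.10011100


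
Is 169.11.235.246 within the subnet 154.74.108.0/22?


Subnet network: 154.74.108.0
Test IP AND mask: 169.11.232.0
No, 169.11.235.246 is not in 154.74.108.0/22


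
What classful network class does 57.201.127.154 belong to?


First octet: 57
Binary: 00111001
0xxxxxxx -> Class A (1-126)
Class A, default mask 255.0.0.0 (/8)


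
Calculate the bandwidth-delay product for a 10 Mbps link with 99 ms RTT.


BDP = bandwidth * RTT
= 10 Mbps * 99 ms
= 10 * 1e6 * 99 / 1000 bits
= 990000 bits
= 123750 bytes
= 120.8496 KB
BDP = 990000 bits (123750 bytes)


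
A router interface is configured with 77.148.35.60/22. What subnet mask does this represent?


/22 means 22 network bits, 10 host bits
Binary: 11111111111111111111110000000000
Mask: 255.255.252.0


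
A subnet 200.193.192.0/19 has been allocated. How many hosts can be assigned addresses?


Host bits = 32 - 19 = 13
Total addresses = 2^13 = 8192
Usable = total - 2 (network and broadcast)
Usable hosts: 8190


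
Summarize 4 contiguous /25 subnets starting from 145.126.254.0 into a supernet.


Original prefix: /25
Number of subnets: 4 = 2^2
New prefix = 25 - 2 = 23
Supernet: 145.126.254.0/23


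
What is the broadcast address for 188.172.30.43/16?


Network: 188.172.0.0/16
Host bits = 16
Set all host bits to 1:
Broadcast: 188.172.255.255


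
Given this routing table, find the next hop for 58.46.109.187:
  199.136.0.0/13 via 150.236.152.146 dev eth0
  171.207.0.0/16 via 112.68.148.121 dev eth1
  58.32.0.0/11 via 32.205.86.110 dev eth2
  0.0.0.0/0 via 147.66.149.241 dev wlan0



Longest prefix match for 58.46.109.187:
  /13 199.136.0.0: no
  /16 171.207.0.0: no
  /11 58.32.0.0: MATCH
  /0 0.0.0.0: MATCH
Selected: next-hop 32.205.86.110 via eth2 (matched /11)


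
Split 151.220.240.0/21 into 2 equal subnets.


New prefix = 21 + 1 = 22
Each subnet has 1024 addresses
  151.220.240.0/22
  151.220.244.0/22
Subnets: 151.220.240.0/22, 151.220.244.0/22


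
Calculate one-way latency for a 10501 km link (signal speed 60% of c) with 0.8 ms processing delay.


Speed = 0.6 * 3e5 km/s = 180000 km/s
Propagation delay = 10501 / 180000 = 0.0583 s = 58.3389 ms
Processing delay = 0.8 ms
Total one-way latency = 59.1389 ms


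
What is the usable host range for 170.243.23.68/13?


Network: 170.240.0.0
Broadcast: 170.247.255.255
First usable = network + 1
Last usable = broadcast - 1
Range: 170.240.0.1 to 170.247.255.254


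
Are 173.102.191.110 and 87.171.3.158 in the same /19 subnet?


Mask: 255.255.224.0
173.102.191.110 AND mask = 173.102.160.0
87.171.3.158 AND mask = 87.171.0.0
No, different subnets (173.102.160.0 vs 87.171.0.0)


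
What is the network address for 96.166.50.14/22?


IP:   01100000.10100110.00110010.00001110
Mask: 11111111.11111111.11111100.00000000
AND operation:
Net:  01100000.10100110.00110000.00000000
Network: 96.166.48.0/22


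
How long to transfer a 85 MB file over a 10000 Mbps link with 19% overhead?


Effective throughput = 10000 * (1 - 19/100) = 8100.0 Mbps
File size in Mb = 85 * 8 = 680 Mb
Time = 680 / 8100.0
Time = 0.084 seconds


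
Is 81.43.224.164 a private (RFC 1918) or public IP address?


RFC 1918 private ranges:
  10.0.0.0/8 (10.0.0.0 - 10.255.255.255)
  172.16.0.0/12 (172.16.0.0 - 172.31.255.255)
  192.168.0.0/16 (192.168.0.0 - 192.168.255.255)
Public (not in any RFC 1918 range)


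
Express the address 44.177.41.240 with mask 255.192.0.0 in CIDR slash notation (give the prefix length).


Binary: 11111111.11000000.00000000.00000000
Count leading 1s
Prefix: /10


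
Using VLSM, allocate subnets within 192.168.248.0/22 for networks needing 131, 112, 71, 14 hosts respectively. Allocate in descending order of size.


131 hosts -> /24 (254 usable): 192.168.248.0/24
112 hosts -> /25 (126 usable): 192.168.249.0/25
71 hosts -> /25 (126 usable): 192.168.249.128/25
14 hosts -> /28 (14 usable): 192.168.250.0/28
Allocation: 192.168.248.0/24 (131 hosts, 254 usable); 192.168.249.0/25 (112 hosts, 126 usable); 192.168.249.128/25 (71 hosts, 126 usable); 192.168.250.0/28 (14 hosts, 14 usable)


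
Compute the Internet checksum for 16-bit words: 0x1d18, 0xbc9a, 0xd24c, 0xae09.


Sum all words (with carry folding):
+ 0x1d18 = 0x1d18
+ 0xbc9a = 0xd9b2
+ 0xd24c = 0xabff
+ 0xae09 = 0x5a09
One's complement: ~0x5a09
Checksum = 0xa5f6


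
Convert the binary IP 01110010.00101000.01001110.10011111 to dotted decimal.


01110010 = 114
00101000 = 40
01001110 = 78
10011111 = 159
IP: 114.40.78.159


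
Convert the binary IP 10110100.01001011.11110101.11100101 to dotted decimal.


10110100 = 180
01001011 = 75
11110101 = 245
11100101 = 229
IP: 180.75.245.229


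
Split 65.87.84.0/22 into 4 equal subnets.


New prefix = 22 + 2 = 24
Each subnet has 256 addresses
  65.87.84.0/24
  65.87.85.0/24
  65.87.86.0/24
  65.87.87.0/24
Subnets: 65.87.84.0/24, 65.87.85.0/24, 65.87.86.0/24, 65.87.87.0/24


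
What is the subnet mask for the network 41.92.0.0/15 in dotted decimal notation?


/15 means 15 network bits, 17 host bits
Binary: 11111111111111100000000000000000
Mask: 255.254.0.0


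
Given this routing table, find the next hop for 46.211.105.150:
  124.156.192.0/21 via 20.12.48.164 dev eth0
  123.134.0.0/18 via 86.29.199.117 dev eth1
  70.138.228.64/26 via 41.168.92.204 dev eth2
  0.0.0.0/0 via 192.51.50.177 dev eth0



Longest prefix match for 46.211.105.150:
  /21 124.156.192.0: no
  /18 123.134.0.0: no
  /26 70.138.228.64: no
  /0 0.0.0.0: MATCH
Selected: next-hop 192.51.50.177 via eth0 (matched /0)


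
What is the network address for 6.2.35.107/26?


IP:   00000110.00000010.00100011.01101011
Mask: 11111111.11111111.11111111.11000000
AND operation:
Net:  00000110.00000010.00100011.01000000
Network: 6.2.35.64/26


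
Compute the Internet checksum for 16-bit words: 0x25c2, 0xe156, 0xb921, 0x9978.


Sum all words (with carry folding):
+ 0x25c2 = 0x25c2
+ 0xe156 = 0x0719
+ 0xb921 = 0xc03a
+ 0x9978 = 0x59b3
One's complement: ~0x59b3
Checksum = 0xa64c


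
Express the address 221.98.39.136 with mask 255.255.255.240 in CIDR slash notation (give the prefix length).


Binary: 11111111.11111111.11111111.11110000
Count leading 1s
Prefix: /28


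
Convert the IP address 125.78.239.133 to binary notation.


125 = 01111101
78 = 01001110
239 = 11101111
133 = 10000101
Binary: 01111101.01001110.11101111.10000101


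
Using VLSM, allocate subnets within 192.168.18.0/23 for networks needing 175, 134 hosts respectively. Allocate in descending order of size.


175 hosts -> /24 (254 usable): 192.168.18.0/24
134 hosts -> /24 (254 usable): 192.168.19.0/24
Allocation: 192.168.18.0/24 (175 hosts, 254 usable); 192.168.19.0/24 (134 hosts, 254 usable)


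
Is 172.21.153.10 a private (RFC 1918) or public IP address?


RFC 1918 private ranges:
  10.0.0.0/8 (10.0.0.0 - 10.255.255.255)
  172.16.0.0/12 (172.16.0.0 - 172.31.255.255)
  192.168.0.0/16 (192.168.0.0 - 192.168.255.255)
Private (in 172.16.0.0/12)


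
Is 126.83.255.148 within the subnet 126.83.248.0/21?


Subnet network: 126.83.248.0
Test IP AND mask: 126.83.248.0
Yes, 126.83.255.148 is in 126.83.248.0/21


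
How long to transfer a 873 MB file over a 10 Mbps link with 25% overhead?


Effective throughput = 10 * (1 - 25/100) = 7.5 Mbps
File size in Mb = 873 * 8 = 6984 Mb
Time = 6984 / 7.5
Time = 931.2 seconds


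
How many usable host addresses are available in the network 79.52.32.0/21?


Host bits = 32 - 21 = 11
Total addresses = 2^11 = 2048
Usable = total - 2 (network and broadcast)
Usable hosts: 2046


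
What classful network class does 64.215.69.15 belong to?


First octet: 64
Binary: 01000000
0xxxxxxx -> Class A (1-126)
Class A, default mask 255.0.0.0 (/8)


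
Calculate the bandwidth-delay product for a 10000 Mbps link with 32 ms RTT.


BDP = bandwidth * RTT
= 10000 Mbps * 32 ms
= 10000 * 1e6 * 32 / 1000 bits
= 320000000 bits
= 40000000 bytes
= 39062.5 KB
BDP = 320000000 bits (40000000 bytes)


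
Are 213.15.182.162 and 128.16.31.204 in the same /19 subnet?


Mask: 255.255.224.0
213.15.182.162 AND mask = 213.15.160.0
128.16.31.204 AND mask = 128.16.0.0
No, different subnets (213.15.160.0 vs 128.16.0.0)


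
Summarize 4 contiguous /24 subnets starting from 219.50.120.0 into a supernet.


Original prefix: /24
Number of subnets: 4 = 2^2
New prefix = 24 - 2 = 22
Supernet: 219.50.120.0/22


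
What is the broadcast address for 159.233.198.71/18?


Network: 159.233.192.0/18
Host bits = 14
Set all host bits to 1:
Broadcast: 159.233.255.255


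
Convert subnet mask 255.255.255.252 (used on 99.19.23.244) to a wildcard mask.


Subnet mask: 255.255.255.252
Wildcard = 255.255.255.255 - subnet mask
255 - 255 = 0
255 - 255 = 0
255 - 255 = 0
255 - 252 = 3
Wildcard: 0.0.0.3


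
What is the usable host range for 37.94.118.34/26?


Network: 37.94.118.0
Broadcast: 37.94.118.63
First usable = network + 1
Last usable = broadcast - 1
Range: 37.94.118.1 to 37.94.118.62


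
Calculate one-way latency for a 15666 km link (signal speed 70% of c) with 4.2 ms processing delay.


Speed = 0.7 * 3e5 km/s = 210000 km/s
Propagation delay = 15666 / 210000 = 0.0746 s = 74.6 ms
Processing delay = 4.2 ms
Total one-way latency = 78.8 ms


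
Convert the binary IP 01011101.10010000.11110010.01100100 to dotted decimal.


01011101 = 93
10010000 = 144
11110010 = 242
01100100 = 100
IP: 93.144.242.100


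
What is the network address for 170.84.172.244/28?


IP:   10101010.01010100.10101100.11110100
Mask: 11111111.11111111.11111111.11110000
AND operation:
Net:  10101010.01010100.10101100.11110000
Network: 170.84.172.240/28


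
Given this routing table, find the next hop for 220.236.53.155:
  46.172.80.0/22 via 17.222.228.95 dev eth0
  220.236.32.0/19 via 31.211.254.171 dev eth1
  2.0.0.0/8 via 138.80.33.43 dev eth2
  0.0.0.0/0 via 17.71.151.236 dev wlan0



Longest prefix match for 220.236.53.155:
  /22 46.172.80.0: no
  /19 220.236.32.0: MATCH
  /8 2.0.0.0: no
  /0 0.0.0.0: MATCH
Selected: next-hop 31.211.254.171 via eth1 (matched /19)


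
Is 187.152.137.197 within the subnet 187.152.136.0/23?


Subnet network: 187.152.136.0
Test IP AND mask: 187.152.136.0
Yes, 187.152.137.197 is in 187.152.136.0/23


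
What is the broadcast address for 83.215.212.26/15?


Network: 83.214.0.0/15
Host bits = 17
Set all host bits to 1:
Broadcast: 83.215.255.255


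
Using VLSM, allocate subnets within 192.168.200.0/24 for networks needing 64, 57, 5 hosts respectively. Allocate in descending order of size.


64 hosts -> /25 (126 usable): 192.168.200.0/25
57 hosts -> /26 (62 usable): 192.168.200.128/26
5 hosts -> /29 (6 usable): 192.168.200.192/29
Allocation: 192.168.200.0/25 (64 hosts, 126 usable); 192.168.200.128/26 (57 hosts, 62 usable); 192.168.200.192/29 (5 hosts, 6 usable)


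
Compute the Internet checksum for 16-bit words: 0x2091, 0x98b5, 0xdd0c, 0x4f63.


Sum all words (with carry folding):
+ 0x2091 = 0x2091
+ 0x98b5 = 0xb946
+ 0xdd0c = 0x9653
+ 0x4f63 = 0xe5b6
One's complement: ~0xe5b6
Checksum = 0x1a49


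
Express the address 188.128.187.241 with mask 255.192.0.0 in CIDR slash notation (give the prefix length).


Binary: 11111111.11000000.00000000.00000000
Count leading 1s
Prefix: /10


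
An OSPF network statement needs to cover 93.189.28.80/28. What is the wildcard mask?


Subnet mask: 255.255.255.240
Wildcard = 255.255.255.255 - subnet mask
255 - 255 = 0
255 - 255 = 0
255 - 255 = 0
255 - 240 = 15
Wildcard: 0.0.0.15


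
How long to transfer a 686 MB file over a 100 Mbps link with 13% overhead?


Effective throughput = 100 * (1 - 13/100) = 87 Mbps
File size in Mb = 686 * 8 = 5488 Mb
Time = 5488 / 87
Time = 63.0805 seconds


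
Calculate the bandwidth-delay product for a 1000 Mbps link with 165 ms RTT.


BDP = bandwidth * RTT
= 1000 Mbps * 165 ms
= 1000 * 1e6 * 165 / 1000 bits
= 165000000 bits
= 20625000 bytes
= 20141.6016 KB
BDP = 165000000 bits (20625000 bytes)


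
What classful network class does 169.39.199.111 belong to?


First octet: 169
Binary: 10101001
10xxxxxx -> Class B (128-191)
Class B, default mask 255.255.0.0 (/16)


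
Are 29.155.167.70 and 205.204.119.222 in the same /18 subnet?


Mask: 255.255.192.0
29.155.167.70 AND mask = 29.155.128.0
205.204.119.222 AND mask = 205.204.64.0
No, different subnets (29.155.128.0 vs 205.204.64.0)


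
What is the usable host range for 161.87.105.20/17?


Network: 161.87.0.0
Broadcast: 161.87.127.255
First usable = network + 1
Last usable = broadcast - 1
Range: 161.87.0.1 to 161.87.127.254


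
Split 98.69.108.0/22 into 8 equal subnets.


New prefix = 22 + 3 = 25
Each subnet has 128 addresses
  98.69.108.0/25
  98.69.108.128/25
  98.69.109.0/25
  98.69.109.128/25
  98.69.110.0/25
  98.69.110.128/25
  98.69.111.0/25
  98.69.111.128/25
Subnets: 98.69.108.0/25, 98.69.108.128/25, 98.69.109.0/25, 98.69.109.128/25, 98.69.110.0/25, 98.69.110.128/25, 98.69.111.0/25, 98.69.111.128/25


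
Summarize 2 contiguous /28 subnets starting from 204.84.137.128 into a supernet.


Original prefix: /28
Number of subnets: 2 = 2^1
New prefix = 28 - 1 = 27
Supernet: 204.84.137.128/27


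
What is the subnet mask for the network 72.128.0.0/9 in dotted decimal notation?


/9 means 9 network bits, 23 host bits
Binary: 11111111100000000000000000000000
Mask: 255.128.0.0


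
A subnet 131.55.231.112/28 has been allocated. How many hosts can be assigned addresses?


Host bits = 32 - 28 = 4
Total addresses = 2^4 = 16
Usable = total - 2 (network and broadcast)
Usable hosts: 14


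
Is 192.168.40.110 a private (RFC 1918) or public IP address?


RFC 1918 private ranges:
  10.0.0.0/8 (10.0.0.0 - 10.255.255.255)
  172.16.0.0/12 (172.16.0.0 - 172.31.255.255)
  192.168.0.0/16 (192.168.0.0 - 192.168.255.255)
Private (in 192.168.0.0/16)


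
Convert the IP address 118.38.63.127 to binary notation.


118 = 01110110
38 = 00100110
63 = 00111111
127 = 01111111
Binary: 01110110.00100110.00111111.01111111


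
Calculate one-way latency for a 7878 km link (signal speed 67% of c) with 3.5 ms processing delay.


Speed = 0.67 * 3e5 km/s = 201000 km/s
Propagation delay = 7878 / 201000 = 0.0392 s = 39.194 ms
Processing delay = 3.5 ms
Total one-way latency = 42.694 ms


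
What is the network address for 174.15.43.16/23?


IP:   10101110.00001111.00101011.00010000
Mask: 11111111.11111111.11111110.00000000
AND operation:
Net:  10101110.00001111.00101010.00000000
Network: 174.15.42.0/23


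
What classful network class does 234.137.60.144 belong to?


First octet: 234
Binary: 11101010
1110xxxx -> Class D (224-239)
Class D (multicast), default mask N/A


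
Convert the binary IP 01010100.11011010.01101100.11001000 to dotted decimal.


01010100 = 84
11011010 = 218
01101100 = 108
11001000 = 200
IP: 84.218.108.200


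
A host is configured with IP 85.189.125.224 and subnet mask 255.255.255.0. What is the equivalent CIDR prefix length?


Binary: 11111111.11111111.11111111.00000000
Count leading 1s
Prefix: /24


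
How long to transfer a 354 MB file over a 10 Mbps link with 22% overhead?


Effective throughput = 10 * (1 - 22/100) = 7.8 Mbps
File size in Mb = 354 * 8 = 2832 Mb
Time = 2832 / 7.8
Time = 363.0769 seconds


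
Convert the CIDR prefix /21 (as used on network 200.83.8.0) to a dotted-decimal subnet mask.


/21 means 21 network bits, 11 host bits
Binary: 11111111111111111111100000000000
Mask: 255.255.248.0


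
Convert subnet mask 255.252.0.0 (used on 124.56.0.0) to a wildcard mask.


Subnet mask: 255.252.0.0
Wildcard = 255.255.255.255 - subnet mask
255 - 255 = 0
255 - 252 = 3
255 - 0 = 255
255 - 0 = 255
Wildcard: 0.3.255.255


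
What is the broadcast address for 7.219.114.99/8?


Network: 7.0.0.0/8
Host bits = 24
Set all host bits to 1:
Broadcast: 7.255.255.255


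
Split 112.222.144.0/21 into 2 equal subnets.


New prefix = 21 + 1 = 22
Each subnet has 1024 addresses
  112.222.144.0/22
  112.222.148.0/22
Subnets: 112.222.144.0/22, 112.222.148.0/22


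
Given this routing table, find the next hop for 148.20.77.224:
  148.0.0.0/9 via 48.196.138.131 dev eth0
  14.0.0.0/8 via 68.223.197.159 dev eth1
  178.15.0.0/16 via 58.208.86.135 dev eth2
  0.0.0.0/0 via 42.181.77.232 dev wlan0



Longest prefix match for 148.20.77.224:
  /9 148.0.0.0: MATCH
  /8 14.0.0.0: no
  /16 178.15.0.0: no
  /0 0.0.0.0: MATCH
Selected: next-hop 48.196.138.131 via eth0 (matched /9)


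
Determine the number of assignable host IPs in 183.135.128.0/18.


Host bits = 32 - 18 = 14
Total addresses = 2^14 = 16384
Usable = total - 2 (network and broadcast)
Usable hosts: 16382


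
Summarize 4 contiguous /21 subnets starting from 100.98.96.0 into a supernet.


Original prefix: /21
Number of subnets: 4 = 2^2
New prefix = 21 - 2 = 19
Supernet: 100.98.96.0/19


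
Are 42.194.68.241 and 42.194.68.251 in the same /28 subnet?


Mask: 255.255.255.240
42.194.68.241 AND mask = 42.194.68.240
42.194.68.251 AND mask = 42.194.68.240
Yes, same subnet (42.194.68.240)


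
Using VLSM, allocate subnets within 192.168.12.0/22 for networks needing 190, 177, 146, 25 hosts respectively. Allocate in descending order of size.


190 hosts -> /24 (254 usable): 192.168.12.0/24
177 hosts -> /24 (254 usable): 192.168.13.0/24
146 hosts -> /24 (254 usable): 192.168.14.0/24
25 hosts -> /27 (30 usable): 192.168.15.0/27
Allocation: 192.168.12.0/24 (190 hosts, 254 usable); 192.168.13.0/24 (177 hosts, 254 usable); 192.168.14.0/24 (146 hosts, 254 usable); 192.168.15.0/27 (25 hosts, 30 usable)


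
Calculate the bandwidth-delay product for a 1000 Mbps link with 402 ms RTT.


BDP = bandwidth * RTT
= 1000 Mbps * 402 ms
= 1000 * 1e6 * 402 / 1000 bits
= 402000000 bits
= 50250000 bytes
= 49072.2656 KB
BDP = 402000000 bits (50250000 bytes)


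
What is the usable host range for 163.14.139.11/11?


Network: 163.0.0.0
Broadcast: 163.31.255.255
First usable = network + 1
Last usable = broadcast - 1
Range: 163.0.0.1 to 163.31.255.254


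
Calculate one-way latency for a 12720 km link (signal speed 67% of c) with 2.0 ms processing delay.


Speed = 0.67 * 3e5 km/s = 201000 km/s
Propagation delay = 12720 / 201000 = 0.0633 s = 63.2836 ms
Processing delay = 2.0 ms
Total one-way latency = 65.2836 ms


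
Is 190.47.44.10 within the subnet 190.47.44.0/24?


Subnet network: 190.47.44.0
Test IP AND mask: 190.47.44.0
Yes, 190.47.44.10 is in 190.47.44.0/24


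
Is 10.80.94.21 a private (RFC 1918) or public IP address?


RFC 1918 private ranges:
  10.0.0.0/8 (10.0.0.0 - 10.255.255.255)
  172.16.0.0/12 (172.16.0.0 - 172.31.255.255)
  192.168.0.0/16 (192.168.0.0 - 192.168.255.255)
Private (in 10.0.0.0/8)


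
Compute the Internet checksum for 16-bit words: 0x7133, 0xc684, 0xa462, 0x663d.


Sum all words (with carry folding):
+ 0x7133 = 0x7133
+ 0xc684 = 0x37b8
+ 0xa462 = 0xdc1a
+ 0x663d = 0x4258
One's complement: ~0x4258
Checksum = 0xbda7


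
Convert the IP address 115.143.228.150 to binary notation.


115 = 01110011
143 = 10001111
228 = 11100100
150 = 10010110
Binary: 01110011.10001111.11100100.10010110


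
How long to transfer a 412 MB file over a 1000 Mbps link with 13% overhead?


Effective throughput = 1000 * (1 - 13/100) = 870 Mbps
File size in Mb = 412 * 8 = 3296 Mb
Time = 3296 / 870
Time = 3.7885 seconds


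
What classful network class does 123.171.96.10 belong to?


First octet: 123
Binary: 01111011
0xxxxxxx -> Class A (1-126)
Class A, default mask 255.0.0.0 (/8)


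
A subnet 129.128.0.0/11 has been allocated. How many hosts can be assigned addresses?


Host bits = 32 - 11 = 21
Total addresses = 2^21 = 2097152
Usable = total - 2 (network and broadcast)
Usable hosts: 2097150


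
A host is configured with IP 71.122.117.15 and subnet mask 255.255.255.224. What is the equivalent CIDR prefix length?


Binary: 11111111.11111111.11111111.11100000
Count leading 1s
Prefix: /27


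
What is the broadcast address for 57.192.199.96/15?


Network: 57.192.0.0/15
Host bits = 17
Set all host bits to 1:
Broadcast: 57.193.255.255


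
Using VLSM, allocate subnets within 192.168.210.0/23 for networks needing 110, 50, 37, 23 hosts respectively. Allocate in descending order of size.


110 hosts -> /25 (126 usable): 192.168.210.0/25
50 hosts -> /26 (62 usable): 192.168.210.128/26
37 hosts -> /26 (62 usable): 192.168.210.192/26
23 hosts -> /27 (30 usable): 192.168.211.0/27
Allocation: 192.168.210.0/25 (110 hosts, 126 usable); 192.168.210.128/26 (50 hosts, 62 usable); 192.168.210.192/26 (37 hosts, 62 usable); 192.168.211.0/27 (23 hosts, 30 usable)


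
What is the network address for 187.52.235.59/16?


IP:   10111011.00110100.11101011.00111011
Mask: 11111111.11111111.00000000.00000000
AND operation:
Net:  10111011.00110100.00000000.00000000
Network: 187.52.0.0/16


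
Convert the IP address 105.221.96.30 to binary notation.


105 = 01101001
221 = 11011101
96 = 01100000
30 = 00011110
Binary: 01101001.11011101.01100000.00011110


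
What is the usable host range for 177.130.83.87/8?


Network: 177.0.0.0
Broadcast: 177.255.255.255
First usable = network + 1
Last usable = broadcast - 1
Range: 177.0.0.1 to 177.255.255.254


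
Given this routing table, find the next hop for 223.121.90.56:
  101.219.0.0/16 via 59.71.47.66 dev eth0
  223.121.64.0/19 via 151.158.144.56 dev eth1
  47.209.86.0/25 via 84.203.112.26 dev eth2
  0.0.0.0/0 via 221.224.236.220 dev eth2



Longest prefix match for 223.121.90.56:
  /16 101.219.0.0: no
  /19 223.121.64.0: MATCH
  /25 47.209.86.0: no
  /0 0.0.0.0: MATCH
Selected: next-hop 151.158.144.56 via eth1 (matched /19)


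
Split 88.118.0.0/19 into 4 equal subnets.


New prefix = 19 + 2 = 21
Each subnet has 2048 addresses
  88.118.0.0/21
  88.118.8.0/21
  88.118.16.0/21
  88.118.24.0/21
Subnets: 88.118.0.0/21, 88.118.8.0/21, 88.118.16.0/21, 88.118.24.0/21


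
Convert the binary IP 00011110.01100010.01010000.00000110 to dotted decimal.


00011110 = 30
01100010 = 98
01010000 = 80
00000110 = 6
IP: 30.98.80.6


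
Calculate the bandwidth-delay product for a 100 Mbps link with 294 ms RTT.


BDP = bandwidth * RTT
= 100 Mbps * 294 ms
= 100 * 1e6 * 294 / 1000 bits
= 29400000 bits
= 3675000 bytes
= 3588.8672 KB
BDP = 29400000 bits (3675000 bytes)


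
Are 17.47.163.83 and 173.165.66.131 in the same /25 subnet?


Mask: 255.255.255.128
17.47.163.83 AND mask = 17.47.163.0
173.165.66.131 AND mask = 173.165.66.128
No, different subnets (17.47.163.0 vs 173.165.66.128)


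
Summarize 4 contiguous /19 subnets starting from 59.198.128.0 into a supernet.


Original prefix: /19
Number of subnets: 4 = 2^2
New prefix = 19 - 2 = 17
Supernet: 59.198.128.0/17


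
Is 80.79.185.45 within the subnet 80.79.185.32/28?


Subnet network: 80.79.185.32
Test IP AND mask: 80.79.185.32
Yes, 80.79.185.45 is in 80.79.185.32/28


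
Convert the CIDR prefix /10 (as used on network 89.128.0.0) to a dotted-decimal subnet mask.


/10 means 10 network bits, 22 host bits
Binary: 11111111110000000000000000000000
Mask: 255.192.0.0


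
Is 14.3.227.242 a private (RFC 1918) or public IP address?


RFC 1918 private ranges:
  10.0.0.0/8 (10.0.0.0 - 10.255.255.255)
  172.16.0.0/12 (172.16.0.0 - 172.31.255.255)
  192.168.0.0/16 (192.168.0.0 - 192.168.255.255)
Public (not in any RFC 1918 range)


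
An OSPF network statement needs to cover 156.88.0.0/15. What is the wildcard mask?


Subnet mask: 255.254.0.0
Wildcard = 255.255.255.255 - subnet mask
255 - 255 = 0
255 - 254 = 1
255 - 0 = 255
255 - 0 = 255
Wildcard: 0.1.255.255


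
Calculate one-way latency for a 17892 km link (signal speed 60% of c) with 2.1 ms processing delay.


Speed = 0.6 * 3e5 km/s = 180000 km/s
Propagation delay = 17892 / 180000 = 0.0994 s = 99.4 ms
Processing delay = 2.1 ms
Total one-way latency = 101.5 ms


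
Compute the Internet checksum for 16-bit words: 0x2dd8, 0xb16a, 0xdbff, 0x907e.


Sum all words (with carry folding):
+ 0x2dd8 = 0x2dd8
+ 0xb16a = 0xdf42
+ 0xdbff = 0xbb42
+ 0x907e = 0x4bc1
One's complement: ~0x4bc1
Checksum = 0xb43e


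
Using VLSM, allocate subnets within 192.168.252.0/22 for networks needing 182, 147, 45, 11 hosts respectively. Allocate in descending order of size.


182 hosts -> /24 (254 usable): 192.168.252.0/24
147 hosts -> /24 (254 usable): 192.168.253.0/24
45 hosts -> /26 (62 usable): 192.168.254.0/26
11 hosts -> /28 (14 usable): 192.168.254.64/28
Allocation: 192.168.252.0/24 (182 hosts, 254 usable); 192.168.253.0/24 (147 hosts, 254 usable); 192.168.254.0/26 (45 hosts, 62 usable); 192.168.254.64/28 (11 hosts, 14 usable)


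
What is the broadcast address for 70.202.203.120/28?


Network: 70.202.203.112/28
Host bits = 4
Set all host bits to 1:
Broadcast: 70.202.203.127


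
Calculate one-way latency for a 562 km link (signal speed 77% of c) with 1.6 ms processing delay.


Speed = 0.77 * 3e5 km/s = 231000 km/s
Propagation delay = 562 / 231000 = 0.0024 s = 2.4329 ms
Processing delay = 1.6 ms
Total one-way latency = 4.0329 ms


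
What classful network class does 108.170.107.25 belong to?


First octet: 108
Binary: 01101100
0xxxxxxx -> Class A (1-126)
Class A, default mask 255.0.0.0 (/8)


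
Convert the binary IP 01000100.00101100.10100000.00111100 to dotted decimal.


01000100 = 68
00101100 = 44
10100000 = 160
00111100 = 60
IP: 68.44.160.60


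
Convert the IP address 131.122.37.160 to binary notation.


131 = 10000011
122 = 01111010
37 = 00100101
160 = 10100000
Binary: 10000011.01111010.00100101.10100000


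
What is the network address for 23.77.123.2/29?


IP:   00010111.01001101.01111011.00000010
Mask: 11111111.11111111.11111111.11111000
AND operation:
Net:  00010111.01001101.01111011.00000000
Network: 23.77.123.0/29


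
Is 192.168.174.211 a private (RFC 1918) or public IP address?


RFC 1918 private ranges:
  10.0.0.0/8 (10.0.0.0 - 10.255.255.255)
  172.16.0.0/12 (172.16.0.0 - 172.31.255.255)
  192.168.0.0/16 (192.168.0.0 - 192.168.255.255)
Private (in 192.168.0.0/16)


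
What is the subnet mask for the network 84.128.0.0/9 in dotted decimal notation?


/9 means 9 network bits, 23 host bits
Binary: 11111111100000000000000000000000
Mask: 255.128.0.0


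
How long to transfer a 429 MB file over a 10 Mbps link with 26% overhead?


Effective throughput = 10 * (1 - 26/100) = 7.4 Mbps
File size in Mb = 429 * 8 = 3432 Mb
Time = 3432 / 7.4
Time = 463.7838 seconds


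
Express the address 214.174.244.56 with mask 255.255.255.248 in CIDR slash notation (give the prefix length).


Binary: 11111111.11111111.11111111.11111000
Count leading 1s
Prefix: /29


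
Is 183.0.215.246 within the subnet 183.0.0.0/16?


Subnet network: 183.0.0.0
Test IP AND mask: 183.0.0.0
Yes, 183.0.215.246 is in 183.0.0.0/16


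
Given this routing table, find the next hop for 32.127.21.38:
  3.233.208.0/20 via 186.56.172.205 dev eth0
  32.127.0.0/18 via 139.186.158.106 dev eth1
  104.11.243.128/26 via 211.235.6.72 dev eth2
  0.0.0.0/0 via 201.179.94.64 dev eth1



Longest prefix match for 32.127.21.38:
  /20 3.233.208.0: no
  /18 32.127.0.0: MATCH
  /26 104.11.243.128: no
  /0 0.0.0.0: MATCH
Selected: next-hop 139.186.158.106 via eth1 (matched /18)


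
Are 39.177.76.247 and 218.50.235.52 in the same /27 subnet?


Mask: 255.255.255.224
39.177.76.247 AND mask = 39.177.76.224
218.50.235.52 AND mask = 218.50.235.32
No, different subnets (39.177.76.224 vs 218.50.235.32)


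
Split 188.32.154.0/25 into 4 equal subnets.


New prefix = 25 + 2 = 27
Each subnet has 32 addresses
  188.32.154.0/27
  188.32.154.32/27
  188.32.154.64/27
  188.32.154.96/27
Subnets: 188.32.154.0/27, 188.32.154.32/27, 188.32.154.64/27, 188.32.154.96/27


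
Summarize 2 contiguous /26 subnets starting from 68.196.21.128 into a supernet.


Original prefix: /26
Number of subnets: 2 = 2^1
New prefix = 26 - 1 = 25
Supernet: 68.196.21.128/25


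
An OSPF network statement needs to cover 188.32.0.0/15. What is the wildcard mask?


Subnet mask: 255.254.0.0
Wildcard = 255.255.255.255 - subnet mask
255 - 255 = 0
255 - 254 = 1
255 - 0 = 255
255 - 0 = 255
Wildcard: 0.1.255.255


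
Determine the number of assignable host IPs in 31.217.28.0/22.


Host bits = 32 - 22 = 10
Total addresses = 2^10 = 1024
Usable = total - 2 (network and broadcast)
Usable hosts: 1022


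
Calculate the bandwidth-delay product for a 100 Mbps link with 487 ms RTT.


BDP = bandwidth * RTT
= 100 Mbps * 487 ms
= 100 * 1e6 * 487 / 1000 bits
= 48700000 bits
= 6087500 bytes
= 5944.8242 KB
BDP = 48700000 bits (6087500 bytes)


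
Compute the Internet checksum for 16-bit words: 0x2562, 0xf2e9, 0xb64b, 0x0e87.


Sum all words (with carry folding):
+ 0x2562 = 0x2562
+ 0xf2e9 = 0x184c
+ 0xb64b = 0xce97
+ 0x0e87 = 0xdd1e
One's complement: ~0xdd1e
Checksum = 0x22e1


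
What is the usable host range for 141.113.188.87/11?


Network: 141.96.0.0
Broadcast: 141.127.255.255
First usable = network + 1
Last usable = broadcast - 1
Range: 141.96.0.1 to 141.127.255.254


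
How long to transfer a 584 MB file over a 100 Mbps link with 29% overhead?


Effective throughput = 100 * (1 - 29/100) = 71 Mbps
File size in Mb = 584 * 8 = 4672 Mb
Time = 4672 / 71
Time = 65.8028 seconds


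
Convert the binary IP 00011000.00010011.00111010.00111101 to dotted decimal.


00011000 = 24
00010011 = 19
00111010 = 58
00111101 = 61
IP: 24.19.58.61


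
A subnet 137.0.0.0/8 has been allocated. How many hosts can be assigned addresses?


Host bits = 32 - 8 = 24
Total addresses = 2^24 = 16777216
Usable = total - 2 (network and broadcast)
Usable hosts: 16777214


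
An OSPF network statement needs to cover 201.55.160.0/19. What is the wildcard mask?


Subnet mask: 255.255.224.0
Wildcard = 255.255.255.255 - subnet mask
255 - 255 = 0
255 - 255 = 0
255 - 224 = 31
255 - 0 = 255
Wildcard: 0.0.31.255


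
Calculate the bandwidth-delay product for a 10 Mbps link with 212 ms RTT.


BDP = bandwidth * RTT
= 10 Mbps * 212 ms
= 10 * 1e6 * 212 / 1000 bits
= 2120000 bits
= 265000 bytes
= 258.7891 KB
BDP = 2120000 bits (265000 bytes)


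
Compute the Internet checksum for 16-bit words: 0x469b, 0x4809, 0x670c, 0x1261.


Sum all words (with carry folding):
+ 0x469b = 0x469b
+ 0x4809 = 0x8ea4
+ 0x670c = 0xf5b0
+ 0x1261 = 0x0812
One's complement: ~0x0812
Checksum = 0xf7ed


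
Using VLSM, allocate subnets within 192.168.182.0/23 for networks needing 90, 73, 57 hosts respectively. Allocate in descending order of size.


90 hosts -> /25 (126 usable): 192.168.182.0/25
73 hosts -> /25 (126 usable): 192.168.182.128/25
57 hosts -> /26 (62 usable): 192.168.183.0/26
Allocation: 192.168.182.0/25 (90 hosts, 126 usable); 192.168.182.128/25 (73 hosts, 126 usable); 192.168.183.0/26 (57 hosts, 62 usable)


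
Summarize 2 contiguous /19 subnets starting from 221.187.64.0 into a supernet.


Original prefix: /19
Number of subnets: 2 = 2^1
New prefix = 19 - 1 = 18
Supernet: 221.187.64.0/18


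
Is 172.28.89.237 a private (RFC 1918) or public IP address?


RFC 1918 private ranges:
  10.0.0.0/8 (10.0.0.0 - 10.255.255.255)
  172.16.0.0/12 (172.16.0.0 - 172.31.255.255)
  192.168.0.0/16 (192.168.0.0 - 192.168.255.255)
Private (in 172.16.0.0/12)


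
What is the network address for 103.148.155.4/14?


IP:   01100111.10010100.10011011.00000100
Mask: 11111111.11111100.00000000.00000000
AND operation:
Net:  01100111.10010100.00000000.00000000
Network: 103.148.0.0/14


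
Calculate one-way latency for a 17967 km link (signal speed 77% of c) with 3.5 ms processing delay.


Speed = 0.77 * 3e5 km/s = 231000 km/s
Propagation delay = 17967 / 231000 = 0.0778 s = 77.7792 ms
Processing delay = 3.5 ms
Total one-way latency = 81.2792 ms


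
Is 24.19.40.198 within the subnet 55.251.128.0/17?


Subnet network: 55.251.128.0
Test IP AND mask: 24.19.0.0
No, 24.19.40.198 is not in 55.251.128.0/17


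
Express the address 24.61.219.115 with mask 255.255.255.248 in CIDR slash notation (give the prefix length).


Binary: 11111111.11111111.11111111.11111000
Count leading 1s
Prefix: /29


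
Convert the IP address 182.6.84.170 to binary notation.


182 = 10110110
6 = 00000110
84 = 01010100
170 = 10101010
Binary: 10110110.00000110.01010100.10101010


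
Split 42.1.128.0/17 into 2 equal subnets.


New prefix = 17 + 1 = 18
Each subnet has 16384 addresses
  42.1.128.0/18
  42.1.192.0/18
Subnets: 42.1.128.0/18, 42.1.192.0/18


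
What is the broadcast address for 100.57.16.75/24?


Network: 100.57.16.0/24
Host bits = 8
Set all host bits to 1:
Broadcast: 100.57.16.255


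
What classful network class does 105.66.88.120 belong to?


First octet: 105
Binary: 01101001
0xxxxxxx -> Class A (1-126)
Class A, default mask 255.0.0.0 (/8)


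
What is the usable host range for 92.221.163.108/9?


Network: 92.128.0.0
Broadcast: 92.255.255.255
First usable = network + 1
Last usable = broadcast - 1
Range: 92.128.0.1 to 92.255.255.254


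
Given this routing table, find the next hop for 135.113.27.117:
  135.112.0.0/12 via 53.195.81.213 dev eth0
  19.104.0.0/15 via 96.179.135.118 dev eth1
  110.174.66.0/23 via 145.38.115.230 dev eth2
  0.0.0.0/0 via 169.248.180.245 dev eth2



Longest prefix match for 135.113.27.117:
  /12 135.112.0.0: MATCH
  /15 19.104.0.0: no
  /23 110.174.66.0: no
  /0 0.0.0.0: MATCH
Selected: next-hop 53.195.81.213 via eth0 (matched /12)


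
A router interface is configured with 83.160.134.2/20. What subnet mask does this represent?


/20 means 20 network bits, 12 host bits
Binary: 11111111111111111111000000000000
Mask: 255.255.240.0


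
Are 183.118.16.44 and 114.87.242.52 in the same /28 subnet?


Mask: 255.255.255.240
183.118.16.44 AND mask = 183.118.16.32
114.87.242.52 AND mask = 114.87.242.48
No, different subnets (183.118.16.32 vs 114.87.242.48)


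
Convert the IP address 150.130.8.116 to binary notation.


150 = 10010110
130 = 10000010
8 = 00001000
116 = 01110100
Binary: 10010110.10000010.00001000.01110100


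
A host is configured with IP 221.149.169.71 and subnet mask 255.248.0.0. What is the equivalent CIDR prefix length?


Binary: 11111111.11111000.00000000.00000000
Count leading 1s
Prefix: /13


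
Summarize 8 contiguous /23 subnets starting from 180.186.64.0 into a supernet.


Original prefix: /23
Number of subnets: 8 = 2^3
New prefix = 23 - 3 = 20
Supernet: 180.186.64.0/20


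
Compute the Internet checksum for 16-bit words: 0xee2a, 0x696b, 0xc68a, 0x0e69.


Sum all words (with carry folding):
+ 0xee2a = 0xee2a
+ 0x696b = 0x5796
+ 0xc68a = 0x1e21
+ 0x0e69 = 0x2c8a
One's complement: ~0x2c8a
Checksum = 0xd375


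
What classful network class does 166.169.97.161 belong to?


First octet: 166
Binary: 10100110
10xxxxxx -> Class B (128-191)
Class B, default mask 255.255.0.0 (/16)


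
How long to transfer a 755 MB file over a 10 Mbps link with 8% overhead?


Effective throughput = 10 * (1 - 8/100) = 9.2 Mbps
File size in Mb = 755 * 8 = 6040 Mb
Time = 6040 / 9.2
Time = 656.5217 seconds


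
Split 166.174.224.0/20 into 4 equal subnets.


New prefix = 20 + 2 = 22
Each subnet has 1024 addresses
  166.174.224.0/22
  166.174.228.0/22
  166.174.232.0/22
  166.174.236.0/22
Subnets: 166.174.224.0/22, 166.174.228.0/22, 166.174.232.0/22, 166.174.236.0/22


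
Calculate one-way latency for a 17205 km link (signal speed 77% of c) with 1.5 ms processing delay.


Speed = 0.77 * 3e5 km/s = 231000 km/s
Propagation delay = 17205 / 231000 = 0.0745 s = 74.4805 ms
Processing delay = 1.5 ms
Total one-way latency = 75.9805 ms


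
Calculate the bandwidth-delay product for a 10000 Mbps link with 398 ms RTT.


BDP = bandwidth * RTT
= 10000 Mbps * 398 ms
= 10000 * 1e6 * 398 / 1000 bits
= 3980000000 bits
= 497500000 bytes
= 485839.8438 KB
BDP = 3980000000 bits (497500000 bytes)


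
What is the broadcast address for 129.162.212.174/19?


Network: 129.162.192.0/19
Host bits = 13
Set all host bits to 1:
Broadcast: 129.162.223.255


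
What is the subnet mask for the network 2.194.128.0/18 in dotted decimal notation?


/18 means 18 network bits, 14 host bits
Binary: 11111111111111111100000000000000
Mask: 255.255.192.0


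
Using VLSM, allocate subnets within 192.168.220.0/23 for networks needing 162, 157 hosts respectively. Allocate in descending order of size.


162 hosts -> /24 (254 usable): 192.168.220.0/24
157 hosts -> /24 (254 usable): 192.168.221.0/24
Allocation: 192.168.220.0/24 (162 hosts, 254 usable); 192.168.221.0/24 (157 hosts, 254 usable)


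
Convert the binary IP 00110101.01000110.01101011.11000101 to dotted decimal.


00110101 = 53
01000110 = 70
01101011 = 107
11000101 = 197
IP: 53.70.107.197


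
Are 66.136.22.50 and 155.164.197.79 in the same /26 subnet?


Mask: 255.255.255.192
66.136.22.50 AND mask = 66.136.22.0
155.164.197.79 AND mask = 155.164.197.64
No, different subnets (66.136.22.0 vs 155.164.197.64)


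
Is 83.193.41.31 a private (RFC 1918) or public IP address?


RFC 1918 private ranges:
  10.0.0.0/8 (10.0.0.0 - 10.255.255.255)
  172.16.0.0/12 (172.16.0.0 - 172.31.255.255)
  192.168.0.0/16 (192.168.0.0 - 192.168.255.255)
Public (not in any RFC 1918 range)


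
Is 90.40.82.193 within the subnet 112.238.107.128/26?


Subnet network: 112.238.107.128
Test IP AND mask: 90.40.82.192
No, 90.40.82.193 is not in 112.238.107.128/26


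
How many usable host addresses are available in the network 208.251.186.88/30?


Host bits = 32 - 30 = 2
Total addresses = 2^2 = 4
Usable = total - 2 (network and broadcast)
Usable hosts: 2


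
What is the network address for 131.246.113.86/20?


IP:   10000011.11110110.01110001.01010110
Mask: 11111111.11111111.11110000.00000000
AND operation:
Net:  10000011.11110110.01110000.00000000
Network: 131.246.112.0/20


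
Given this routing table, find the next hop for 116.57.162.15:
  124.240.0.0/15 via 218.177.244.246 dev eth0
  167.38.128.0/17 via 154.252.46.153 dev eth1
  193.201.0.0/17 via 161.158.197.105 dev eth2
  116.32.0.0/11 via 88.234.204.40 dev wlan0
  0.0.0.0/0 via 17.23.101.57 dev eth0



Longest prefix match for 116.57.162.15:
  /15 124.240.0.0: no
  /17 167.38.128.0: no
  /17 193.201.0.0: no
  /11 116.32.0.0: MATCH
  /0 0.0.0.0: MATCH
Selected: next-hop 88.234.204.40 via wlan0 (matched /11)
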